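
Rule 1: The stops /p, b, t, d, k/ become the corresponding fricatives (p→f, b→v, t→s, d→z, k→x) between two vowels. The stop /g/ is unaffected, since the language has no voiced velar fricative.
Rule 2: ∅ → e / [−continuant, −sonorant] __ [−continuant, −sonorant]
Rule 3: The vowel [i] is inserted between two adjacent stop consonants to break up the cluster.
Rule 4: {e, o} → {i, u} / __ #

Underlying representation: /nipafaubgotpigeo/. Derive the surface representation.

Rule 1 (intervocalic spirantization): /p/ is a stop between vowels /i/ and /a/, so it spirantizes to the fricative [f]. /nipafaubgotpigeo/ → nifafaubgotpigeo.
Rule 2 (stop-cluster e-epenthesis): /b/ and /g/ form a stop–stop cluster, so [e] is inserted between them. /t/ and /p/ form a stop–stop cluster, so [e] is inserted between them. /nifafaubgotpigeo/ → nifafaubegotepigeo.
Rule 3 (stop-cluster i-epenthesis): no segment meets the environment; /nifafaubegotepigeo/ is unchanged.
Rule 4 (final vowel raising): /o/ is a mid vowel in word-final position, so it raises to [u]. /nifafaubegotepigeo/ → nifafaubegotepigeu.

nifafaubegotepigeu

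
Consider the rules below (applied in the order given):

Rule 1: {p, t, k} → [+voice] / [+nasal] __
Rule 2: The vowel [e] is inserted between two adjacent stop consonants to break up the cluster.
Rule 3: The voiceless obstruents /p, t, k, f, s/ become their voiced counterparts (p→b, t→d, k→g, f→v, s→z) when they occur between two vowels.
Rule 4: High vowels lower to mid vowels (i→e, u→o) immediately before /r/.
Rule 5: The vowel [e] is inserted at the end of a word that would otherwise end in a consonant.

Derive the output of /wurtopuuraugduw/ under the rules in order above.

Rule 1 (post-nasal voicing): no segment meets the environment; /wurtopuuraugduw/ is unchanged.
Rule 2 (stop-cluster e-epenthesis): /g/ and /d/ form a stop–stop cluster, so [e] is inserted between them. /wurtopuuraugduw/ → wurtopuuraugeduw.
Rule 3 (intervocalic voicing): /p/ is a voiceless obstruent between vowels /o/ and /u/, so it voices to [b]. /wurtopuuraugeduw/ → wurtobuuraugeduw.
Rule 4 (pre-rhotic lowering): /u/ is a high vowel immediately before /r/, so it lowers to [o]. /u/ is a high vowel immediately before /r/, so it lowers to [o]. /wurtobuuraugeduw/ → wortobuoraugeduw.
Rule 5 (final e-epenthesis): the form ends in the consonant /w/, so [e] is inserted word-finally. /wortobuoraugeduw/ → wortobuoraugeduwe.

wortobuoraugeduwe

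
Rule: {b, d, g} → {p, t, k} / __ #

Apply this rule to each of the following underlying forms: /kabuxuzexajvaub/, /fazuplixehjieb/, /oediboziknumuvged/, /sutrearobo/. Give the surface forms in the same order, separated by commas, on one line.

/kabuxuzexajvaub/: /b/ is a voiced stop in word-final position, so it devoices to [p]. → [kabuxuzexajvaup].
/fazuplixehjieb/: /b/ is a voiced stop in word-final position, so it devoices to [p]. → [fazuplixehjiep].
/oediboziknumuvged/: /d/ is a voiced stop in word-final position, so it devoices to [t]. → [oediboziknumuvget].
/sutrearobo/: the rule's environment is not met; surfaces unchanged as [sutrearobo].

kabuxuzexajvaup, fazuplixehjiep, oediboziknumuvget, sutrearobo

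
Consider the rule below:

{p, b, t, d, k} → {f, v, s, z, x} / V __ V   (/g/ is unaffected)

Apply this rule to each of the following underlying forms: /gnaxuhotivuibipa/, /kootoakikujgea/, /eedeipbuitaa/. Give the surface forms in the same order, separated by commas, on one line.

gnaxuhosivuivifa, koosoaxixujgea, eezeipbuisaa

/gnaxuhotivuibipa/: /t/ is a stop between vowels /o/ and /i/, so it spirantizes to the fricative [s]. /b/ is a stop between vowels /i/ and /i/, so it spirantizes to the fricative [v]. /p/ is a stop between vowels /i/ and /a/, so it spirantizes to the fricative [f]. → [gnaxuhosivuivifa].
/kootoakikujgea/: /t/ is a stop between vowels /o/ and /o/, so it spirantizes to the fricative [s]. /k/ is a stop between vowels /a/ and /i/, so it spirantizes to the fricative [x]. /k/ is a stop between vowels /i/ and /u/, so it spirantizes to the fricative [x]. → [koosoaxixujgea].
/eedeipbuitaa/: /d/ is a stop between vowels /e/ and /e/, so it spirantizes to the fricative [z]. /t/ is a stop between vowels /i/ and /a/, so it spirantizes to the fricative [s]. → [eezeipbuisaa].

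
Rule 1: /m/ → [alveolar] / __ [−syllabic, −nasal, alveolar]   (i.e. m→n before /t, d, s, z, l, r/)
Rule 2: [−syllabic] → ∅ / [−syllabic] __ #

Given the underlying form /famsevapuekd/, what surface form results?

fansevapuek

Rule 1 (nasal place assimilation): /m/ precedes the alveolar consonant /s/, so it assimilates in place to [n]. /famsevapuekd/ → fansevapuekd.
Rule 2 (final cluster simplification): /d/ is the second consonant of a word-final cluster /kd/, so it deletes. /fansevapuekd/ → fansevapuek.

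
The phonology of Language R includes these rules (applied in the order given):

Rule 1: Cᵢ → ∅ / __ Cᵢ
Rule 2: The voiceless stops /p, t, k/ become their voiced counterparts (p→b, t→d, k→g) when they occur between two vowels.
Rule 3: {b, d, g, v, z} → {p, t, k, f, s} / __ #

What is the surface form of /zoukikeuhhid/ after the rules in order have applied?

zougigeuhit

Rule 1 (degemination): /hh/ is a geminate; the first /h/ deletes. /zoukikeuhhid/ → zoukikeuhid.
Rule 2 (intervocalic voicing): /k/ is a voiceless stop between vowels /u/ and /i/, so it voices to [g]. /k/ is a voiceless stop between vowels /i/ and /e/, so it voices to [g]. /zoukikeuhid/ → zougigeuhid.
Rule 3 (final devoicing): /d/ is a voiced obstruent in word-final position, so it devoices to [t]. /zougigeuhid/ → zougigeuhit.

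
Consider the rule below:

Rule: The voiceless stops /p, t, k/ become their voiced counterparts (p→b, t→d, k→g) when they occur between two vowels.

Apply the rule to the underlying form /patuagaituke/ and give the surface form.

Scanning /patuagaituke/: /p/ at position 1 is not in the conditioning environment; /t/ is a voiceless stop between vowels /a/ and /u/, so it voices to [d]; /t/ is a voiceless stop between vowels /i/ and /u/, so it voices to [d]; /k/ is a voiceless stop between vowels /u/ and /e/, so it voices to [g].
Result: [paduagaiduge].

paduagaiduge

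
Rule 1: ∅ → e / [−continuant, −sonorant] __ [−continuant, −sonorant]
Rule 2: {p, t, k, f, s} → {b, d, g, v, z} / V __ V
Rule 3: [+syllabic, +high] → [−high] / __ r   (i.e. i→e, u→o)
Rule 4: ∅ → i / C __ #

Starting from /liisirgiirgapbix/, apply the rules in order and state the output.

Rule 1 (stop-cluster e-epenthesis): /p/ and /b/ form a stop–stop cluster, so [e] is inserted between them. /liisirgiirgapbix/ → liisirgiirgapebix.
Rule 2 (intervocalic voicing): /s/ is a voiceless obstruent between vowels /i/ and /i/, so it voices to [z]. /p/ is a voiceless obstruent between vowels /a/ and /e/, so it voices to [b]. /liisirgiirgapebix/ → liizirgiirgabebix.
Rule 3 (pre-rhotic lowering): /i/ is a high vowel immediately before /r/, so it lowers to [e]. /i/ is a high vowel immediately before /r/, so it lowers to [e]. /liizirgiirgabebix/ → liizergiergabebix.
Rule 4 (final i-epenthesis): the form ends in the consonant /x/, so [i] is inserted word-finally. /liizergiergabebix/ → liizergiergabebixi.

liizergiergabebixi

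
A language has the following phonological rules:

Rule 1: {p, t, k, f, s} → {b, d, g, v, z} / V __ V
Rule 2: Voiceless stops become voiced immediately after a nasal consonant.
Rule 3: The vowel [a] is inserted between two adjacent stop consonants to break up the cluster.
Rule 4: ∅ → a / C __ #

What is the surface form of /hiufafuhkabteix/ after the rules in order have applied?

hiuvavuhkabateixa

Rule 1 (intervocalic voicing): /f/ is a voiceless obstruent between vowels /u/ and /a/, so it voices to [v]. /f/ is a voiceless obstruent between vowels /a/ and /u/, so it voices to [v]. /hiufafuhkabteix/ → hiuvavuhkabteix.
Rule 2 (post-nasal voicing): no segment meets the environment; /hiuvavuhkabteix/ is unchanged.
Rule 3 (stop-cluster a-epenthesis): /b/ and /t/ form a stop–stop cluster, so [a] is inserted between them. /hiuvavuhkabteix/ → hiuvavuhkabateix.
Rule 4 (final a-epenthesis): the form ends in the consonant /x/, so [a] is inserted word-finally. /hiuvavuhkabateix/ → hiuvavuhkabateixa.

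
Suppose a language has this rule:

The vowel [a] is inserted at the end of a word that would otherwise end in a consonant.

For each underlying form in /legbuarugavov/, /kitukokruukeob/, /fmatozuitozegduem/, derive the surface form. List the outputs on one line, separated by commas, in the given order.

legbuarugavova, kitukokruukeoba, fmatozuitozegduema

/legbuarugavov/: the form ends in the consonant /v/, so [a] is inserted word-finally. → [legbuarugavova].
/kitukokruukeob/: the form ends in the consonant /b/, so [a] is inserted word-finally. → [kitukokruukeoba].
/fmatozuitozegduem/: the form ends in the consonant /m/, so [a] is inserted word-finally. → [fmatozuitozegduema].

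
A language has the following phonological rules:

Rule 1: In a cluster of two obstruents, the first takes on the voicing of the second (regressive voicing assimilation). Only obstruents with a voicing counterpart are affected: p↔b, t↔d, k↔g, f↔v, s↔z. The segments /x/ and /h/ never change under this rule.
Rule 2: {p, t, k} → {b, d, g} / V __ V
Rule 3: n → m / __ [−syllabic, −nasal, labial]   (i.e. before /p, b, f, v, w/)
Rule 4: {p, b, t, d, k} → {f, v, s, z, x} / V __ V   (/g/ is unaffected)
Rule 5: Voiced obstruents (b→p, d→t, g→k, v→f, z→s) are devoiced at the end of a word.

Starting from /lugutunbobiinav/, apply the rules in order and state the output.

Rule 1 (regressive voicing assimilation): no segment meets the environment; /lugutunbobiinav/ is unchanged.
Rule 2 (intervocalic voicing): /t/ is a voiceless stop between vowels /u/ and /u/, so it voices to [d]. /lugutunbobiinav/ → lugudunbobiinav.
Rule 3 (nasal place assimilation): /n/ precedes the labial consonant /b/, so it assimilates in place to [m]. /lugudunbobiinav/ → lugudumbobiinav.
Rule 4 (intervocalic spirantization): /d/ is a stop between vowels /u/ and /u/, so it spirantizes to the fricative [z]. /b/ is a stop between vowels /o/ and /i/, so it spirantizes to the fricative [v]. /lugudumbobiinav/ → luguzumboviinav.
Rule 5 (final devoicing): /v/ is a voiced obstruent in word-final position, so it devoices to [f]. /luguzumboviinav/ → luguzumboviinaf.

luguzumboviinaf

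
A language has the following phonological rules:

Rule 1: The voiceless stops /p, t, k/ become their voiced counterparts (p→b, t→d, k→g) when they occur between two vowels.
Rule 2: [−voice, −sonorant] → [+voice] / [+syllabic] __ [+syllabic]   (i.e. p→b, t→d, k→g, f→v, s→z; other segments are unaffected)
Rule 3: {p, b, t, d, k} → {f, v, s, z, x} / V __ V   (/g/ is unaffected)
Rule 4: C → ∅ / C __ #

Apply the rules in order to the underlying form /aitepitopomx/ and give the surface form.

aizevizovom

Rule 1 (intervocalic voicing): /t/ is a voiceless stop between vowels /i/ and /e/, so it voices to [d]. /p/ is a voiceless stop between vowels /e/ and /i/, so it voices to [b]. /t/ is a voiceless stop between vowels /i/ and /o/, so it voices to [d]. /p/ is a voiceless stop between vowels /o/ and /o/, so it voices to [b]. /aitepitopomx/ → aidebidobomx.
Rule 2 (intervocalic voicing): no segment meets the environment; /aidebidobomx/ is unchanged.
Rule 3 (intervocalic spirantization): /d/ is a stop between vowels /i/ and /e/, so it spirantizes to the fricative [z]. /b/ is a stop between vowels /e/ and /i/, so it spirantizes to the fricative [v]. /d/ is a stop between vowels /i/ and /o/, so it spirantizes to the fricative [z]. /b/ is a stop between vowels /o/ and /o/, so it spirantizes to the fricative [v]. /aidebidobomx/ → aizevizovomx.
Rule 4 (final cluster simplification): /x/ is the second consonant of a word-final cluster /mx/, so it deletes. /aizevizovomx/ → aizevizovom.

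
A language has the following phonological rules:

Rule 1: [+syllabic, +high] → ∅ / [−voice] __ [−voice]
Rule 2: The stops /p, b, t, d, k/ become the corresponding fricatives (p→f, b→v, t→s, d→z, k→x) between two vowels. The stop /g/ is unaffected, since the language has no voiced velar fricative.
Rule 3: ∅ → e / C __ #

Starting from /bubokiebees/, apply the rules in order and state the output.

Rule 1 (high vowel syncope): no segment meets the environment; /bubokiebees/ is unchanged.
Rule 2 (intervocalic spirantization): /b/ is a stop between vowels /u/ and /o/, so it spirantizes to the fricative [v]. /k/ is a stop between vowels /o/ and /i/, so it spirantizes to the fricative [x]. /b/ is a stop between vowels /e/ and /e/, so it spirantizes to the fricative [v]. /bubokiebees/ → buvoxievees.
Rule 3 (final e-epenthesis): the form ends in the consonant /s/, so [e] is inserted word-finally. /buvoxievees/ → buvoxieveese.

buvoxieveese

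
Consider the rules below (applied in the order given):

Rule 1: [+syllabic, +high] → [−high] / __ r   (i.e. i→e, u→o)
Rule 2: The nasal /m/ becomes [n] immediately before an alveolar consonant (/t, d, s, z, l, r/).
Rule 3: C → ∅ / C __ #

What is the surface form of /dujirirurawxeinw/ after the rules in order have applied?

dujererorawxein

Rule 1 (pre-rhotic lowering): /i/ is a high vowel immediately before /r/, so it lowers to [e]. /i/ is a high vowel immediately before /r/, so it lowers to [e]. /u/ is a high vowel immediately before /r/, so it lowers to [o]. /dujirirurawxeinw/ → dujererorawxeinw.
Rule 2 (nasal place assimilation): no segment meets the environment; /dujererorawxeinw/ is unchanged.
Rule 3 (final cluster simplification): /w/ is the second consonant of a word-final cluster /nw/, so it deletes. /dujererorawxeinw/ → dujererorawxein.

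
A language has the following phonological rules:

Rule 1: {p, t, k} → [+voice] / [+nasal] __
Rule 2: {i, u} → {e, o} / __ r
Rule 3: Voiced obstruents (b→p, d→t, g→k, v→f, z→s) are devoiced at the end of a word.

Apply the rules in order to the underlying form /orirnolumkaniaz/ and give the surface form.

Rule 1 (post-nasal voicing): /k/ is a voiceless stop immediately after the nasal /m/, so it voices to [g]. /orirnolumkaniaz/ → orirnolumganiaz.
Rule 2 (pre-rhotic lowering): /i/ is a high vowel immediately before /r/, so it lowers to [e]. /orirnolumganiaz/ → orernolumganiaz.
Rule 3 (final devoicing): /z/ is a voiced obstruent in word-final position, so it devoices to [s]. /orernolumganiaz/ → orernolumganias.

orernolumganias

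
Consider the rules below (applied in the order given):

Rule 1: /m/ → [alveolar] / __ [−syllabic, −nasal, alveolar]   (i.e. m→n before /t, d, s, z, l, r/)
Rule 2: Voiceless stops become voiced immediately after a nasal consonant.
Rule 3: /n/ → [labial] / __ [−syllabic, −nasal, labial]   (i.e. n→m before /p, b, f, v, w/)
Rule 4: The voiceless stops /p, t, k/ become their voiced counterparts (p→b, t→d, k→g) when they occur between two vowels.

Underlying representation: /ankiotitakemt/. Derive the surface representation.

Rule 1 (nasal place assimilation): /m/ precedes the alveolar consonant /t/, so it assimilates in place to [n]. /ankiotitakemt/ → ankiotitakent.
Rule 2 (post-nasal voicing): /k/ is a voiceless stop immediately after the nasal /n/, so it voices to [g]. /t/ is a voiceless stop immediately after the nasal /n/, so it voices to [d]. /ankiotitakent/ → angiotitakend.
Rule 3 (nasal place assimilation): no segment meets the environment; /angiotitakend/ is unchanged.
Rule 4 (intervocalic voicing): /t/ is a voiceless stop between vowels /o/ and /i/, so it voices to [d]. /t/ is a voiceless stop between vowels /i/ and /a/, so it voices to [d]. /k/ is a voiceless stop between vowels /a/ and /e/, so it voices to [g]. /angiotitakend/ → angiodidagend.

angiodidagend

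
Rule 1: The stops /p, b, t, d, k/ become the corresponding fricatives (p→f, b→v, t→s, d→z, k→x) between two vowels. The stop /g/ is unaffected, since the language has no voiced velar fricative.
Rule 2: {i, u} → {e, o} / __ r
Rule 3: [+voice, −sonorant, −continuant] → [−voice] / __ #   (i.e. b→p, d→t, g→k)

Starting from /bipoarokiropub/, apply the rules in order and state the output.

Rule 1 (intervocalic spirantization): /p/ is a stop between vowels /i/ and /o/, so it spirantizes to the fricative [f]. /k/ is a stop between vowels /o/ and /i/, so it spirantizes to the fricative [x]. /p/ is a stop between vowels /o/ and /u/, so it spirantizes to the fricative [f]. /bipoarokiropub/ → bifoaroxirofub.
Rule 2 (pre-rhotic lowering): /i/ is a high vowel immediately before /r/, so it lowers to [e]. /bifoaroxirofub/ → bifoaroxerofub.
Rule 3 (final devoicing): /b/ is a voiced stop in word-final position, so it devoices to [p]. /bifoaroxerofub/ → bifoaroxerofup.

bifoaroxerofup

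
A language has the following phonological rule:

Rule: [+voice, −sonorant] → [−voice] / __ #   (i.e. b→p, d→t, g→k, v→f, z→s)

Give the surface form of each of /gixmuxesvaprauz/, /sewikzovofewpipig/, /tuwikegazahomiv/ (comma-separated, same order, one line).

gixmuxesvapraus, sewikzovofewpipik, tuwikegazahomif

/gixmuxesvaprauz/: /z/ is a voiced obstruent in word-final position, so it devoices to [s]. → [gixmuxesvapraus].
/sewikzovofewpipig/: /g/ is a voiced obstruent in word-final position, so it devoices to [k]. → [sewikzovofewpipik].
/tuwikegazahomiv/: /v/ is a voiced obstruent in word-final position, so it devoices to [f]. → [tuwikegazahomif].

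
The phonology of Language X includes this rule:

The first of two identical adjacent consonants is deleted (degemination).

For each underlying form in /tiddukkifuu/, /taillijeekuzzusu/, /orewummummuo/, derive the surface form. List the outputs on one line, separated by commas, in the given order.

/tiddukkifuu/: /dd/ is a geminate; the first /d/ deletes. /kk/ is a geminate; the first /k/ deletes. → [tidukifuu].
/taillijeekuzzusu/: /ll/ is a geminate; the first /l/ deletes. /zz/ is a geminate; the first /z/ deletes. → [tailijeekuzusu].
/orewummummuo/: /mm/ is a geminate; the first /m/ deletes. /mm/ is a geminate; the first /m/ deletes. → [orewumumuo].

tidukifuu, tailijeekuzusu, orewumumuo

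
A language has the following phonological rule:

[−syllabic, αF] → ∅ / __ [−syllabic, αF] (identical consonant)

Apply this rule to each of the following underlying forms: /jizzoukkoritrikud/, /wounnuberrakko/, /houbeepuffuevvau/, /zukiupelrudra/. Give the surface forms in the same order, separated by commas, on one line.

/jizzoukkoritrikud/: /zz/ is a geminate; the first /z/ deletes. /kk/ is a geminate; the first /k/ deletes. → [jizoukoritrikud].
/wounnuberrakko/: /nn/ is a geminate; the first /n/ deletes. /rr/ is a geminate; the first /r/ deletes. /kk/ is a geminate; the first /k/ deletes. → [wounuberako].
/houbeepuffuevvau/: /ff/ is a geminate; the first /f/ deletes. /vv/ is a geminate; the first /v/ deletes. → [houbeepufuevau].
/zukiupelrudra/: the rule's environment is not met; surfaces unchanged as [zukiupelrudra].

jizoukoritrikud, wounuberako, houbeepufuevau, zukiupelrudra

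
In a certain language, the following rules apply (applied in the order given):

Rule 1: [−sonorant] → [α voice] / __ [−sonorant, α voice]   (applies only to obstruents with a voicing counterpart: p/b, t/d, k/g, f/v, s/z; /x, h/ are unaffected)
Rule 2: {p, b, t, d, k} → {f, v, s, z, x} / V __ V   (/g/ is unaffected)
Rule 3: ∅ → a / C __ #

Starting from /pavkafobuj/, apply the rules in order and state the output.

Rule 1 (regressive voicing assimilation): /v/ precedes the voiceless obstruent /k/, so it devoices to [f] by assimilation. /pavkafobuj/ → pafkafobuj.
Rule 2 (intervocalic spirantization): /b/ is a stop between vowels /o/ and /u/, so it spirantizes to the fricative [v]. /pafkafobuj/ → pafkafovuj.
Rule 3 (final a-epenthesis): the form ends in the consonant /j/, so [a] is inserted word-finally. /pafkafovuj/ → pafkafovuja.

pafkafovuja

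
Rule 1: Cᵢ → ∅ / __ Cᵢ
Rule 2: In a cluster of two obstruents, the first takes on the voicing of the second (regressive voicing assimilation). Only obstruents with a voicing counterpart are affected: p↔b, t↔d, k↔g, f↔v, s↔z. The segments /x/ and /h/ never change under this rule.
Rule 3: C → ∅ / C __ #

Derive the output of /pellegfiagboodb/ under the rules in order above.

Rule 1 (degemination): /ll/ is a geminate; the first /l/ deletes. /pellegfiagboodb/ → pelegfiagboodb.
Rule 2 (regressive voicing assimilation): /g/ precedes the voiceless obstruent /f/, so it devoices to [k] by assimilation. /pelegfiagboodb/ → pelekfiagboodb.
Rule 3 (final cluster simplification): /b/ is the second consonant of a word-final cluster /db/, so it deletes. /pelekfiagboodb/ → pelekfiagbood.

pelekfiagbood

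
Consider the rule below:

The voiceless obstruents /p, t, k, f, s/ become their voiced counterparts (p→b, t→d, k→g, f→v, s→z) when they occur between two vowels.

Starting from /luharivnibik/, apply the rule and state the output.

luharivnibik

No segment of /luharivnibik/ meets the structural description of the rule, so the form surfaces unchanged.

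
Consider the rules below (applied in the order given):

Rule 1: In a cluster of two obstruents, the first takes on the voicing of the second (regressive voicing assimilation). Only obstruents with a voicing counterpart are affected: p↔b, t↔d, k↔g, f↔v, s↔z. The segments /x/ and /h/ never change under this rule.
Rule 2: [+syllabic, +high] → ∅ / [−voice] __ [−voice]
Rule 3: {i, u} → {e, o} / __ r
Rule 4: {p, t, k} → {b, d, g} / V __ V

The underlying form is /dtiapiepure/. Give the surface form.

Rule 1 (regressive voicing assimilation): /d/ precedes the voiceless obstruent /t/, so it devoices to [t] by assimilation. /dtiapiepure/ → ttiapiepure.
Rule 2 (high vowel syncope): no segment meets the environment; /ttiapiepure/ is unchanged.
Rule 3 (pre-rhotic lowering): /u/ is a high vowel immediately before /r/, so it lowers to [o]. /ttiapiepure/ → ttiapiepore.
Rule 4 (intervocalic voicing): /p/ is a voiceless stop between vowels /a/ and /i/, so it voices to [b]. /p/ is a voiceless stop between vowels /e/ and /o/, so it voices to [b]. /ttiapiepore/ → ttiabiebore.

ttiabiebore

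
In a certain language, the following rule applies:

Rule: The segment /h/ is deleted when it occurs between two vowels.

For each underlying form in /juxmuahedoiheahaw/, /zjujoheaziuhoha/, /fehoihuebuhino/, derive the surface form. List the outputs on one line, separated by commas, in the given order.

/juxmuahedoiheahaw/: /h/ occurs between vowels /a/ and /e/, so it deletes. /h/ occurs between vowels /i/ and /e/, so it deletes. /h/ occurs between vowels /a/ and /a/, so it deletes. → [juxmuaedoieaaw].
/zjujoheaziuhoha/: /h/ occurs between vowels /o/ and /e/, so it deletes. /h/ occurs between vowels /u/ and /o/, so it deletes. /h/ occurs between vowels /o/ and /a/, so it deletes. → [zjujoeaziuoa].
/fehoihuebuhino/: /h/ occurs between vowels /e/ and /o/, so it deletes. /h/ occurs between vowels /i/ and /u/, so it deletes. /h/ occurs between vowels /u/ and /i/, so it deletes. → [feoiuebuino].

juxmuaedoieaaw, zjujoeaziuoa, feoiuebuino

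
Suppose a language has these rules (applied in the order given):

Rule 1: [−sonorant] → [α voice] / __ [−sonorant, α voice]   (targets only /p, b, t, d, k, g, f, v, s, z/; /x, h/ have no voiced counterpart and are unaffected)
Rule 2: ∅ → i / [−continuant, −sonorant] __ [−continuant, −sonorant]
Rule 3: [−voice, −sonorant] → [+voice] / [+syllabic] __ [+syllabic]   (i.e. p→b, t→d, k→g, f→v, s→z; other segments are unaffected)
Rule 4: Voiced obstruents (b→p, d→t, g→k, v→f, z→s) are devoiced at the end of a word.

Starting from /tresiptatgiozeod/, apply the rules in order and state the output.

trezibidadigiozeot

Rule 1 (regressive voicing assimilation): /t/ precedes the voiced obstruent /g/, so it voices to [d] by assimilation. /tresiptatgiozeod/ → tresiptadgiozeod.
Rule 2 (stop-cluster i-epenthesis): /p/ and /t/ form a stop–stop cluster, so [i] is inserted between them. /d/ and /g/ form a stop–stop cluster, so [i] is inserted between them. /tresiptadgiozeod/ → tresipitadigiozeod.
Rule 3 (intervocalic voicing): /s/ is a voiceless obstruent between vowels /e/ and /i/, so it voices to [z]. /p/ is a voiceless obstruent between vowels /i/ and /i/, so it voices to [b]. /t/ is a voiceless obstruent between vowels /i/ and /a/, so it voices to [d]. /tresipitadigiozeod/ → trezibidadigiozeod.
Rule 4 (final devoicing): /d/ is a voiced obstruent in word-final position, so it devoices to [t]. /trezibidadigiozeod/ → trezibidadigiozeot.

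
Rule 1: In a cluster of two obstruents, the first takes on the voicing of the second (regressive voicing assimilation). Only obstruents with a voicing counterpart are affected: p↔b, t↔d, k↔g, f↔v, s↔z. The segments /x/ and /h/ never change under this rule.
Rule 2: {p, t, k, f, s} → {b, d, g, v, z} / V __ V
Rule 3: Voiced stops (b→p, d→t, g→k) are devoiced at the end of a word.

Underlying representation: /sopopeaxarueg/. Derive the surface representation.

sobobeaxaruek

Rule 1 (regressive voicing assimilation): no segment meets the environment; /sopopeaxarueg/ is unchanged.
Rule 2 (intervocalic voicing): /p/ is a voiceless obstruent between vowels /o/ and /o/, so it voices to [b]. /p/ is a voiceless obstruent between vowels /o/ and /e/, so it voices to [b]. /sopopeaxarueg/ → sobobeaxarueg.
Rule 3 (final devoicing): /g/ is a voiced stop in word-final position, so it devoices to [k]. /sobobeaxarueg/ → sobobeaxaruek.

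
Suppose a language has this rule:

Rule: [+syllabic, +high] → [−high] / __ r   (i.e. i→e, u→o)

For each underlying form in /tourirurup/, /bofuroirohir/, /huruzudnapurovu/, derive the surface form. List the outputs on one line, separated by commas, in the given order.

/tourirurup/: /u/ is a high vowel immediately before /r/, so it lowers to [o]. /i/ is a high vowel immediately before /r/, so it lowers to [e]. /u/ is a high vowel immediately before /r/, so it lowers to [o]. → [toorerorup].
/bofuroirohir/: /u/ is a high vowel immediately before /r/, so it lowers to [o]. /i/ is a high vowel immediately before /r/, so it lowers to [e]. /i/ is a high vowel immediately before /r/, so it lowers to [e]. → [boforoeroher].
/huruzudnapurovu/: /u/ is a high vowel immediately before /r/, so it lowers to [o]. /u/ is a high vowel immediately before /r/, so it lowers to [o]. → [horuzudnaporovu].

toorerorup, boforoeroher, horuzudnaporovu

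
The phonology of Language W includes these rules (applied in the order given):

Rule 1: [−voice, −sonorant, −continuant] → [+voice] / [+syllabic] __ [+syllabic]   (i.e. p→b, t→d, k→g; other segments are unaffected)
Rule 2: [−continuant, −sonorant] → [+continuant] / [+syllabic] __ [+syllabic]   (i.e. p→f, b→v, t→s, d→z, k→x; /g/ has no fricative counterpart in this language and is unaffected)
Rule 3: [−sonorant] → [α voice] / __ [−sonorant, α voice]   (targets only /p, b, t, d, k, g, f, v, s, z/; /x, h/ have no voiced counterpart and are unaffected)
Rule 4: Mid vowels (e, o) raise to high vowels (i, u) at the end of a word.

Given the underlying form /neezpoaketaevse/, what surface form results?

neespoagezaefsi

Rule 1 (intervocalic voicing): /k/ is a voiceless stop between vowels /a/ and /e/, so it voices to [g]. /t/ is a voiceless stop between vowels /e/ and /a/, so it voices to [d]. /neezpoaketaevse/ → neezpoagedaevse.
Rule 2 (intervocalic spirantization): /d/ is a stop between vowels /e/ and /a/, so it spirantizes to the fricative [z]. /neezpoagedaevse/ → neezpoagezaevse.
Rule 3 (regressive voicing assimilation): /z/ precedes the voiceless obstruent /p/, so it devoices to [s] by assimilation. /v/ precedes the voiceless obstruent /s/, so it devoices to [f] by assimilation. /neezpoagezaevse/ → neespoagezaefse.
Rule 4 (final vowel raising): /e/ is a mid vowel in word-final position, so it raises to [i]. /neespoagezaefse/ → neespoagezaefsi.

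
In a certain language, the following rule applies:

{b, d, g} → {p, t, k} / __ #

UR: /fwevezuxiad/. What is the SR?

fwevezuxiat

/d/ is a voiced stop in word-final position, so it devoices to [t].
Surface form: [fwevezuxiat].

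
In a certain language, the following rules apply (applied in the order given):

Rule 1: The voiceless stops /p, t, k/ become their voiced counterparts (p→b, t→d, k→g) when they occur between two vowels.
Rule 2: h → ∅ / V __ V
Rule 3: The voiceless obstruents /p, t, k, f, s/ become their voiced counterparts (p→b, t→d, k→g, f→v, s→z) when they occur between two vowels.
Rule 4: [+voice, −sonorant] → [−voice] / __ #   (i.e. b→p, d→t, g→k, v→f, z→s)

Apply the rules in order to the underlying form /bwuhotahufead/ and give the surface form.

Rule 1 (intervocalic voicing): /t/ is a voiceless stop between vowels /o/ and /a/, so it voices to [d]. /bwuhotahufead/ → bwuhodahufead.
Rule 2 (intervocalic h-deletion): /h/ occurs between vowels /u/ and /o/, so it deletes. /h/ occurs between vowels /a/ and /u/, so it deletes. /bwuhodahufead/ → bwuodaufead.
Rule 3 (intervocalic voicing): /f/ is a voiceless obstruent between vowels /u/ and /e/, so it voices to [v]. /bwuodaufead/ → bwuodauvead.
Rule 4 (final devoicing): /d/ is a voiced obstruent in word-final position, so it devoices to [t]. /bwuodauvead/ → bwuodauveat.

bwuodauveat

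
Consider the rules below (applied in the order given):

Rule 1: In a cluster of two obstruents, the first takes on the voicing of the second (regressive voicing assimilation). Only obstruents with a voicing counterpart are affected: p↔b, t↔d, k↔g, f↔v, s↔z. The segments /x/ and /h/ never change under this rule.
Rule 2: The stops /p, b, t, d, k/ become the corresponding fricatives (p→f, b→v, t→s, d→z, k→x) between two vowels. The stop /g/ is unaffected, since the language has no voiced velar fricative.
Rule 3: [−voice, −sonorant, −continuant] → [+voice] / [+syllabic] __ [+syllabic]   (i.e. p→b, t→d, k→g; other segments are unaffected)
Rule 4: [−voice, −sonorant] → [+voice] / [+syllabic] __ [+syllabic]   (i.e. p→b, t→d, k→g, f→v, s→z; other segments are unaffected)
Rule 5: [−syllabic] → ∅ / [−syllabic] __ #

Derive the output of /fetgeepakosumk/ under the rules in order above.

Rule 1 (regressive voicing assimilation): /t/ precedes the voiced obstruent /g/, so it voices to [d] by assimilation. /fetgeepakosumk/ → fedgeepakosumk.
Rule 2 (intervocalic spirantization): /p/ is a stop between vowels /e/ and /a/, so it spirantizes to the fricative [f]. /k/ is a stop between vowels /a/ and /o/, so it spirantizes to the fricative [x]. /fedgeepakosumk/ → fedgeefaxosumk.
Rule 3 (intervocalic voicing): no segment meets the environment; /fedgeefaxosumk/ is unchanged.
Rule 4 (intervocalic voicing): /f/ is a voiceless obstruent between vowels /e/ and /a/, so it voices to [v]. /s/ is a voiceless obstruent between vowels /o/ and /u/, so it voices to [z]. /fedgeefaxosumk/ → fedgeevaxozumk.
Rule 5 (final cluster simplification): /k/ is the second consonant of a word-final cluster /mk/, so it deletes. /fedgeevaxozumk/ → fedgeevaxozum.

fedgeevaxozum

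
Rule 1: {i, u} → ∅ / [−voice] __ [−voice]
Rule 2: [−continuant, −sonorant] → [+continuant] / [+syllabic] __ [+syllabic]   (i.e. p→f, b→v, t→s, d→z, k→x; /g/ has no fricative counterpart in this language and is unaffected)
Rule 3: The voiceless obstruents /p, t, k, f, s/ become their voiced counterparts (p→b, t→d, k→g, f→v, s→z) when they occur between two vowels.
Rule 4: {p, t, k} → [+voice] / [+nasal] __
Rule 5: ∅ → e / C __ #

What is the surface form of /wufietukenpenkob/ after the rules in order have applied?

wuvietkenbengobe

Rule 1 (high vowel syncope): /u/ is a high vowel flanked by voiceless consonants /t/ and /k/, so it deletes. /wufietukenpenkob/ → wufietkenpenkob.
Rule 2 (intervocalic spirantization): no segment meets the environment; /wufietkenpenkob/ is unchanged.
Rule 3 (intervocalic voicing): /f/ is a voiceless obstruent between vowels /u/ and /i/, so it voices to [v]. /wufietkenpenkob/ → wuvietkenpenkob.
Rule 4 (post-nasal voicing): /p/ is a voiceless stop immediately after the nasal /n/, so it voices to [b]. /k/ is a voiceless stop immediately after the nasal /n/, so it voices to [g]. /wuvietkenpenkob/ → wuvietkenbengob.
Rule 5 (final e-epenthesis): the form ends in the consonant /b/, so [e] is inserted word-finally. /wuvietkenbengob/ → wuvietkenbengobe.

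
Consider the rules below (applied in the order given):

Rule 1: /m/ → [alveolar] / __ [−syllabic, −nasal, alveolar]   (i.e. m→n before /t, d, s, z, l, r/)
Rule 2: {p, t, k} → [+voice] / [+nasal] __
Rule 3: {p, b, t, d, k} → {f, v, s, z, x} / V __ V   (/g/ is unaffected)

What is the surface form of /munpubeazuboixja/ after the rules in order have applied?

Rule 1 (nasal place assimilation): no segment meets the environment; /munpubeazuboixja/ is unchanged.
Rule 2 (post-nasal voicing): /p/ is a voiceless stop immediately after the nasal /n/, so it voices to [b]. /munpubeazuboixja/ → munbubeazuboixja.
Rule 3 (intervocalic spirantization): /b/ is a stop between vowels /u/ and /e/, so it spirantizes to the fricative [v]. /b/ is a stop between vowels /u/ and /o/, so it spirantizes to the fricative [v]. /munbubeazuboixja/ → munbuveazuvoixja.

munbuveazuvoixja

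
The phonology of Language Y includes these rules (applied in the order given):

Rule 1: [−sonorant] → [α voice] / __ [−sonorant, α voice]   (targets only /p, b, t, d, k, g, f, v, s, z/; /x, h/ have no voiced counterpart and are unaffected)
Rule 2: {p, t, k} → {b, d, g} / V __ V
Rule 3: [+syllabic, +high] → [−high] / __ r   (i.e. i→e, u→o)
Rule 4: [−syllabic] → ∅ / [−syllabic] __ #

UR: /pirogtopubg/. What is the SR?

Rule 1 (regressive voicing assimilation): /g/ precedes the voiceless obstruent /t/, so it devoices to [k] by assimilation. /pirogtopubg/ → piroktopubg.
Rule 2 (intervocalic voicing): /p/ is a voiceless stop between vowels /o/ and /u/, so it voices to [b]. /piroktopubg/ → piroktobubg.
Rule 3 (pre-rhotic lowering): /i/ is a high vowel immediately before /r/, so it lowers to [e]. /piroktobubg/ → peroktobubg.
Rule 4 (final cluster simplification): /g/ is the second consonant of a word-final cluster /bg/, so it deletes. /peroktobubg/ → peroktobub.

peroktobub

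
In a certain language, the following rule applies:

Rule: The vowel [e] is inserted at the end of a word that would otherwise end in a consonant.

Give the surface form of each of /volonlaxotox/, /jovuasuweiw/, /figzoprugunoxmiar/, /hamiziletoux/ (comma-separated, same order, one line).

volonlaxotoxe, jovuasuweiwe, figzoprugunoxmiare, hamiziletouxe

/volonlaxotox/: the form ends in the consonant /x/, so [e] is inserted word-finally. → [volonlaxotoxe].
/jovuasuweiw/: the form ends in the consonant /w/, so [e] is inserted word-finally. → [jovuasuweiwe].
/figzoprugunoxmiar/: the form ends in the consonant /r/, so [e] is inserted word-finally. → [figzoprugunoxmiare].
/hamiziletoux/: the form ends in the consonant /x/, so [e] is inserted word-finally. → [hamiziletouxe].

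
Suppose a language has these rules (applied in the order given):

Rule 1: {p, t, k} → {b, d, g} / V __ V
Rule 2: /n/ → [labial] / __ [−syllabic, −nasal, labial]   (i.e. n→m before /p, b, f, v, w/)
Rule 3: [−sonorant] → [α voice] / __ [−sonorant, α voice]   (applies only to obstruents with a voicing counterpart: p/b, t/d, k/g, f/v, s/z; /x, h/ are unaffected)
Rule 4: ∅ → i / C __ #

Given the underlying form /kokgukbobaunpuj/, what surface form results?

koggugbobaumpuji

Rule 1 (intervocalic voicing): no segment meets the environment; /kokgukbobaunpuj/ is unchanged.
Rule 2 (nasal place assimilation): /n/ precedes the labial consonant /p/, so it assimilates in place to [m]. /kokgukbobaunpuj/ → kokgukbobaumpuj.
Rule 3 (regressive voicing assimilation): /k/ precedes the voiced obstruent /g/, so it voices to [g] by assimilation. /k/ precedes the voiced obstruent /b/, so it voices to [g] by assimilation. /kokgukbobaumpuj/ → koggugbobaumpuj.
Rule 4 (final i-epenthesis): the form ends in the consonant /j/, so [i] is inserted word-finally. /koggugbobaumpuj/ → koggugbobaumpuji.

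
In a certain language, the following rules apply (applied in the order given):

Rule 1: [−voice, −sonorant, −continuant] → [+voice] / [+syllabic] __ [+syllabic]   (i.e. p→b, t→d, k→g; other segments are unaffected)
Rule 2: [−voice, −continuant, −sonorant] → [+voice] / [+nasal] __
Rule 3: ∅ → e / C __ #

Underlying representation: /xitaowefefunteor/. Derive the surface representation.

Rule 1 (intervocalic voicing): /t/ is a voiceless stop between vowels /i/ and /a/, so it voices to [d]. /xitaowefefunteor/ → xidaowefefunteor.
Rule 2 (post-nasal voicing): /t/ is a voiceless stop immediately after the nasal /n/, so it voices to [d]. /xidaowefefunteor/ → xidaowefefundeor.
Rule 3 (final e-epenthesis): the form ends in the consonant /r/, so [e] is inserted word-finally. /xidaowefefundeor/ → xidaowefefundeore.

xidaowefefundeore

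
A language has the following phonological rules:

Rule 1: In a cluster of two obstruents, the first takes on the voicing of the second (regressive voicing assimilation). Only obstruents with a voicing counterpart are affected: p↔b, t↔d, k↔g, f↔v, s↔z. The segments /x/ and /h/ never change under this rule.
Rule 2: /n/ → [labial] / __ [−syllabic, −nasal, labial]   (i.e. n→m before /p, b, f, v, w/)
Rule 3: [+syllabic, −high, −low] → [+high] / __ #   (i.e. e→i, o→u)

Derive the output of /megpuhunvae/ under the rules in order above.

mekpuhumvai

Rule 1 (regressive voicing assimilation): /g/ precedes the voiceless obstruent /p/, so it devoices to [k] by assimilation. /megpuhunvae/ → mekpuhunvae.
Rule 2 (nasal place assimilation): /n/ precedes the labial consonant /v/, so it assimilates in place to [m]. /mekpuhunvae/ → mekpuhumvae.
Rule 3 (final vowel raising): /e/ is a mid vowel in word-final position, so it raises to [i]. /mekpuhumvae/ → mekpuhumvai.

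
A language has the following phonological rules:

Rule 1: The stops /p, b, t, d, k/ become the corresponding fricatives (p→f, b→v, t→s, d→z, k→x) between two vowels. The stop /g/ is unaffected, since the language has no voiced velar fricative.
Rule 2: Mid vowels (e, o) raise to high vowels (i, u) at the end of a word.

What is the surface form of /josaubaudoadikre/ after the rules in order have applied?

Rule 1 (intervocalic spirantization): /b/ is a stop between vowels /u/ and /a/, so it spirantizes to the fricative [v]. /d/ is a stop between vowels /u/ and /o/, so it spirantizes to the fricative [z]. /d/ is a stop between vowels /a/ and /i/, so it spirantizes to the fricative [z]. /josaubaudoadikre/ → josauvauzoazikre.
Rule 2 (final vowel raising): /e/ is a mid vowel in word-final position, so it raises to [i]. /josauvauzoazikre/ → josauvauzoazikri.

josauvauzoazikri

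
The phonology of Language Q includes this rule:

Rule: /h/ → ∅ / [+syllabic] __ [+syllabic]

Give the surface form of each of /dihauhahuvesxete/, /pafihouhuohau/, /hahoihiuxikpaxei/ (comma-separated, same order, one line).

/dihauhahuvesxete/: /h/ occurs between vowels /i/ and /a/, so it deletes. /h/ occurs between vowels /u/ and /a/, so it deletes. /h/ occurs between vowels /a/ and /u/, so it deletes. → [diauauvesxete].
/pafihouhuohau/: /h/ occurs between vowels /i/ and /o/, so it deletes. /h/ occurs between vowels /u/ and /u/, so it deletes. /h/ occurs between vowels /o/ and /a/, so it deletes. → [pafiouuoau].
/hahoihiuxikpaxei/: /h/ occurs between vowels /a/ and /o/, so it deletes. /h/ occurs between vowels /i/ and /i/, so it deletes. → [haoiiuxikpaxei].

diauauvesxete, pafiouuoau, haoiiuxikpaxei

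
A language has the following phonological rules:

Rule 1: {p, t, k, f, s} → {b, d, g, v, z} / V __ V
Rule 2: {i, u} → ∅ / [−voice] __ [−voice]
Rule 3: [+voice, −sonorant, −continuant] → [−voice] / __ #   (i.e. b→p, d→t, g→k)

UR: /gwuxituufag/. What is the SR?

gwuxiduuvak

Rule 1 (intervocalic voicing): /t/ is a voiceless obstruent between vowels /i/ and /u/, so it voices to [d]. /f/ is a voiceless obstruent between vowels /u/ and /a/, so it voices to [v]. /gwuxituufag/ → gwuxiduuvag.
Rule 2 (high vowel syncope): no segment meets the environment; /gwuxiduuvag/ is unchanged.
Rule 3 (final devoicing): /g/ is a voiced stop in word-final position, so it devoices to [k]. /gwuxiduuvag/ → gwuxiduuvak.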